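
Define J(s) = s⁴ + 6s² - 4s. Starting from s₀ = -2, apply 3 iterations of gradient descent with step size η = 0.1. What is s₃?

J′(s) = 4s³ + 12s - 4
Step 1: J′(-2) = -60; s₁ = -2 − 0.1·(-60) = 4
Step 2: J′(4) = 300; s₂ = 4 − 0.1·300 = -26
Step 3: J′(-26) = -70620; s₃ = -26 − 0.1·(-70620) = 7036

7036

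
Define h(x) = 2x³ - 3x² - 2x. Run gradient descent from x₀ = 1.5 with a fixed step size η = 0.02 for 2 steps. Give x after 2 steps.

1.4117

h′(x) = 6x² - 6x - 2
Step 1: h′(1.5) = 2.5; x₁ = 1.5 − 0.02·2.5 = 1.45
Step 2: h′(1.45) = 1.915; x₂ = 1.45 − 0.02·1.915 = 1.4117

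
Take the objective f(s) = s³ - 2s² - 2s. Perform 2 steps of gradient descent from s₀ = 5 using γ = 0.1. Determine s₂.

f′(s) = 3s² - 4s - 2
Step 1: f′(5) = 53; s₁ = 5 − 0.1·53 = -0.3
Step 2: f′(-0.3) = -0.53; s₂ = -0.3 − 0.1·(-0.53) = -0.247

-0.247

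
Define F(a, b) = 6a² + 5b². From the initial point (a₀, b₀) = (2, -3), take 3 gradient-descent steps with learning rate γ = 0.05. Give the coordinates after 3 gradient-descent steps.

∇F = (12a, 10b)
Step 1: at (2, -3), ∇F = (24, -30) → (2, -3) − 0.05·(24, -30) = (0.8, -1.5)
Step 2: at (0.8, -1.5), ∇F = (9.6, -15) → (0.8, -1.5) − 0.05·(9.6, -15) = (0.32, -0.75)
Step 3: at (0.32, -0.75), ∇F = (3.84, -7.5) → (0.32, -0.75) − 0.05·(3.84, -7.5) = (0.128, -0.375)

(0.128, -0.375)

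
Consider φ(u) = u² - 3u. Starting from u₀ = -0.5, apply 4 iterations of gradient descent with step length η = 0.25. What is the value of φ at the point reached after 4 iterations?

-2.234375

φ′(u) = 2u - 3
u₁ = -0.5 − 0.25·(-4) = 0.5
u₂ = 0.5 − 0.25·(-2) = 1
u₃ = 1 − 0.25·(-1) = 1.25
u₄ = 1.25 − 0.25·(-0.5) = 1.375
φ(1.375) = -2.234375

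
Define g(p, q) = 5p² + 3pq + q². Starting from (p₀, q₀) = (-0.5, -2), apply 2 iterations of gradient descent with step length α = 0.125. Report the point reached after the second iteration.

∇g = (10p + 3q, 3p + 2q)
(p₁, q₁) = (-0.5, -2) − 0.125·(-11, -5.5) = (0.875, -1.3125)
(p₂, q₂) = (0.875, -1.3125) − 0.125·(4.8125, 0) = (0.2734375, -1.3125)

(0.2734375, -1.3125)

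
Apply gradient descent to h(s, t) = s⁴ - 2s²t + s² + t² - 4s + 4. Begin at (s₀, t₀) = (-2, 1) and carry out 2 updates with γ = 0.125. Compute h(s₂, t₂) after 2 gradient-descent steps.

∇h = (4s³ - 4st + 2s - 4, -2s² + 2t)
(s₁, t₁) = (-2, 1) − 0.125·(-32, -6) = (2, 1.75)
(s₂, t₂) = (2, 1.75) − 0.125·(18, -4.5) = (-0.25, 2.3125)
h(-0.25, 2.3125) = 10.125

10.125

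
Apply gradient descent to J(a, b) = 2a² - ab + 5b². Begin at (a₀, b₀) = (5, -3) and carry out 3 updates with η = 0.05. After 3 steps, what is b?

∇J = (4a - b, -a + 10b)
(a₁, b₁) = (5, -3) − 0.05·(23, -35) = (3.85, -1.25)
(a₂, b₂) = (3.85, -1.25) − 0.05·(16.65, -16.35) = (3.0175, -0.4325)
(a₃, b₃) = (3.0175, -0.4325) − 0.05·(12.5025, -7.3425) = (2.392375, -0.065375)
b = -0.065375

-0.065375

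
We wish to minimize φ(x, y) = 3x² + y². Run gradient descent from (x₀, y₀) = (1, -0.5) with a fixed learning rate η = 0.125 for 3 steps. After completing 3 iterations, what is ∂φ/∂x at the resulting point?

0.09375

∇φ = (6x, 2y)
(x₁, y₁) = (1, -0.5) − 0.125·(6, -1) = (0.25, -0.375)
(x₂, y₂) = (0.25, -0.375) − 0.125·(1.5, -0.75) = (0.0625, -0.28125)
(x₃, y₃) = (0.0625, -0.28125) − 0.125·(0.375, -0.5625) = (0.015625, -0.2109375)
∂φ/∂x at (0.015625, -0.2109375) = 0.09375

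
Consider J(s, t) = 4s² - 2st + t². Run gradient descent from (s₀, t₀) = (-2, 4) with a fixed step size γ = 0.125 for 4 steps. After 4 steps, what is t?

∇J = (8s - 2t, -2s + 2t)
Step 1: at (-2, 4), ∇J = (-24, 12) → (-2, 4) − 0.125·(-24, 12) = (1, 2.5)
Step 2: at (1, 2.5), ∇J = (3, 3) → (1, 2.5) − 0.125·(3, 3) = (0.625, 2.125)
Step 3: at (0.625, 2.125), ∇J = (0.75, 3) → (0.625, 2.125) − 0.125·(0.75, 3) = (0.53125, 1.75)
Step 4: at (0.53125, 1.75), ∇J = (0.75, 2.4375) → (0.53125, 1.75) − 0.125·(0.75, 2.4375) = (0.4375, 1.4453125)
t = 1.4453125

1.4453125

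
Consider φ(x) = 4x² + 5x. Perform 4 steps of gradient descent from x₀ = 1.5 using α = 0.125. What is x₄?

φ′(x) = 8x + 5
Step 1: φ′(1.5) = 17; x₁ = 1.5 − 0.125·17 = -0.625
Step 2: φ′(-0.625) = 0; x₂ = -0.625 − 0.125·0 = -0.625
Step 3: φ′(-0.625) = 0; x₃ = -0.625 − 0.125·0 = -0.625
Step 4: φ′(-0.625) = 0; x₄ = -0.625 − 0.125·0 = -0.625

-0.625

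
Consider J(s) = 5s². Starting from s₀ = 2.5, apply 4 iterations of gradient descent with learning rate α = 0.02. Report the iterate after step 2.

1.6

J′(s) = 10s
Step 1: J′(2.5) = 25; s₁ = 2.5 − 0.02·25 = 2
Step 2: J′(2) = 20; s₂ = 2 − 0.02·20 = 1.6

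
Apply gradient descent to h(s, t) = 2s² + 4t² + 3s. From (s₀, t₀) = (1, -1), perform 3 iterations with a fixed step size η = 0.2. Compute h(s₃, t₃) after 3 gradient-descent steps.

∇h = (4s + 3, 8t)
Step 1: at (1, -1), ∇h = (7, -8) → (1, -1) − 0.2·(7, -8) = (-0.4, 0.6)
Step 2: at (-0.4, 0.6), ∇h = (1.4, 4.8) → (-0.4, 0.6) − 0.2·(1.4, 4.8) = (-0.68, -0.36)
Step 3: at (-0.68, -0.36), ∇h = (0.28, -2.88) → (-0.68, -0.36) − 0.2·(0.28, -2.88) = (-0.736, 0.216)
h(-0.736, 0.216) = -0.937984

-0.937984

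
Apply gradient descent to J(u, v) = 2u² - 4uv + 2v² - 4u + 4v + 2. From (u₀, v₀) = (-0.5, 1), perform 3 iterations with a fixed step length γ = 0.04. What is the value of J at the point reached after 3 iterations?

∇J = (4u - 4v - 4, -4u + 4v + 4)
Step 1: at (-0.5, 1), ∇J = (-10, 10) → (-0.5, 1) − 0.04·(-10, 10) = (-0.1, 0.6)
Step 2: at (-0.1, 0.6), ∇J = (-6.8, 6.8) → (-0.1, 0.6) − 0.04·(-6.8, 6.8) = (0.172, 0.328)
Step 3: at (0.172, 0.328), ∇J = (-4.624, 4.624) → (0.172, 0.328) − 0.04·(-4.624, 4.624) = (0.35696, 0.14304)
J(0.35696, 0.14304) = 1.2358435328

1.2358435328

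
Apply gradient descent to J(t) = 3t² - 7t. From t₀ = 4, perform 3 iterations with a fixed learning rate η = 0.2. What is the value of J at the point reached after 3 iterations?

J′(t) = 6t - 7
Step 1: J′(4) = 17; t₁ = 4 − 0.2·17 = 0.6
Step 2: J′(0.6) = -3.4; t₂ = 0.6 − 0.2·(-3.4) = 1.28
Step 3: J′(1.28) = 0.68; t₃ = 1.28 − 0.2·0.68 = 1.144
J(1.144) = -4.081792

-4.081792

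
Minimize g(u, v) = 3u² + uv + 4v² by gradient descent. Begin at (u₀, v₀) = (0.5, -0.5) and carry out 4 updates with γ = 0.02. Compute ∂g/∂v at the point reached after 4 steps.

-1.87601656

∇g = (6u + v, u + 8v)
Step 1: at (0.5, -0.5), ∇g = (2.5, -3.5) → (0.5, -0.5) − 0.02·(2.5, -3.5) = (0.45, -0.43)
Step 2: at (0.45, -0.43), ∇g = (2.27, -2.99) → (0.45, -0.43) − 0.02·(2.27, -2.99) = (0.4046, -0.3702)
Step 3: at (0.4046, -0.3702), ∇g = (2.0574, -2.557) → (0.4046, -0.3702) − 0.02·(2.0574, -2.557) = (0.363452, -0.31906)
Step 4: at (0.363452, -0.31906), ∇g = (1.861652, -2.189028) → (0.363452, -0.31906) − 0.02·(1.861652, -2.189028) = (0.32621896, -0.27527944)
∂g/∂v at (0.32621896, -0.27527944) = -1.87601656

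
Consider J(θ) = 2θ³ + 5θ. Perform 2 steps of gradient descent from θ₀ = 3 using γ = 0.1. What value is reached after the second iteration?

-8.446

J′(θ) = 6θ² + 5
Step 1: J′(3) = 59; θ₁ = 3 − 0.1·59 = -2.9
Step 2: J′(-2.9) = 55.46; θ₂ = -2.9 − 0.1·55.46 = -8.446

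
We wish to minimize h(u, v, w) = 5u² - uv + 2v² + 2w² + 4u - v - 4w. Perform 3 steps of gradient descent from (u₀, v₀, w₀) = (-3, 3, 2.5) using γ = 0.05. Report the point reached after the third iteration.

∇h = (10u - v + 4, -u + 4v - 1, 4w - 4)
(u₁, v₁, w₁) = (-3, 3, 2.5) − 0.05·(-29, 14, 6) = (-1.55, 2.3, 2.2)
(u₂, v₂, w₂) = (-1.55, 2.3, 2.2) − 0.05·(-13.8, 9.75, 4.8) = (-0.86, 1.8125, 1.96)
(u₃, v₃, w₃) = (-0.86, 1.8125, 1.96) − 0.05·(-6.4125, 7.11, 3.84) = (-0.539375, 1.457, 1.768)

(-0.539375, 1.457, 1.768)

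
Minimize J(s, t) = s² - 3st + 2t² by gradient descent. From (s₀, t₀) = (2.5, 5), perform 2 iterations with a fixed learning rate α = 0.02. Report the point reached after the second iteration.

(2.877, 4.532)

∇J = (2s - 3t, -3s + 4t)
Step 1: at (2.5, 5), ∇J = (-10, 12.5) → (2.5, 5) − 0.02·(-10, 12.5) = (2.7, 4.75)
Step 2: at (2.7, 4.75), ∇J = (-8.85, 10.9) → (2.7, 4.75) − 0.02·(-8.85, 10.9) = (2.877, 4.532)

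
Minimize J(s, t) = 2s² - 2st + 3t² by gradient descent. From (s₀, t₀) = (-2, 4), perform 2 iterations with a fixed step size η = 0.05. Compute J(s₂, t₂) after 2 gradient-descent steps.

∇J = (4s - 2t, -2s + 6t)
(s₁, t₁) = (-2, 4) − 0.05·(-16, 28) = (-1.2, 2.6)
(s₂, t₂) = (-1.2, 2.6) − 0.05·(-10, 18) = (-0.7, 1.7)
J(-0.7, 1.7) = 12.03

12.03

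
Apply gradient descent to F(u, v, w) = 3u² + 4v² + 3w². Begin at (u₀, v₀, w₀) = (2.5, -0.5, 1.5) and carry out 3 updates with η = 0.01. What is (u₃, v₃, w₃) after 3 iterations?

∇F = (6u, 8v, 6w)
Step 1: at (2.5, -0.5, 1.5), ∇F = (15, -4, 9) → (2.5, -0.5, 1.5) − 0.01·(15, -4, 9) = (2.35, -0.46, 1.41)
Step 2: at (2.35, -0.46, 1.41), ∇F = (14.1, -3.68, 8.46) → (2.35, -0.46, 1.41) − 0.01·(14.1, -3.68, 8.46) = (2.209, -0.4232, 1.3254)
Step 3: at (2.209, -0.4232, 1.3254), ∇F = (13.254, -3.3856, 7.9524) → (2.209, -0.4232, 1.3254) − 0.01·(13.254, -3.3856, 7.9524) = (2.07646, -0.389344, 1.245876)

(2.07646, -0.389344, 1.245876)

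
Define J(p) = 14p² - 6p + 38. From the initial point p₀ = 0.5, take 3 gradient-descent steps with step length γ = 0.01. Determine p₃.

0.320928

J′(p) = 28p - 6
Step 1: J′(0.5) = 8; p₁ = 0.5 − 0.01·8 = 0.42
Step 2: J′(0.42) = 5.76; p₂ = 0.42 − 0.01·5.76 = 0.3624
Step 3: J′(0.3624) = 4.1472; p₃ = 0.3624 − 0.01·4.1472 = 0.320928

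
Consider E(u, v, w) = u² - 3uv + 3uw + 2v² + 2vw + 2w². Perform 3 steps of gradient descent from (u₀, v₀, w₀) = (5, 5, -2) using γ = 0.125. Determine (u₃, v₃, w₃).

(10.44140625, 7.40625, -7.359375)

∇E = (2u - 3v + 3w, -3u + 4v + 2w, 3u + 2v + 4w)
(u₁, v₁, w₁) = (5, 5, -2) − 0.125·(-11, 1, 17) = (6.375, 4.875, -4.125)
(u₂, v₂, w₂) = (6.375, 4.875, -4.125) − 0.125·(-14.25, -7.875, 12.375) = (8.15625, 5.859375, -5.671875)
(u₃, v₃, w₃) = (8.15625, 5.859375, -5.671875) − 0.125·(-18.28125, -12.375, 13.5) = (10.44140625, 7.40625, -7.359375)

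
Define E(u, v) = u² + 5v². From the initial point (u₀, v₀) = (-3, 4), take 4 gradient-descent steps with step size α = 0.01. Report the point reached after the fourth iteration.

(-2.76710448, 2.6244)

∇E = (2u, 10v)
(u₁, v₁) = (-3, 4) − 0.01·(-6, 40) = (-2.94, 3.6)
(u₂, v₂) = (-2.94, 3.6) − 0.01·(-5.88, 36) = (-2.8812, 3.24)
(u₃, v₃) = (-2.8812, 3.24) − 0.01·(-5.7624, 32.4) = (-2.823576, 2.916)
(u₄, v₄) = (-2.823576, 2.916) − 0.01·(-5.647152, 29.16) = (-2.76710448, 2.6244)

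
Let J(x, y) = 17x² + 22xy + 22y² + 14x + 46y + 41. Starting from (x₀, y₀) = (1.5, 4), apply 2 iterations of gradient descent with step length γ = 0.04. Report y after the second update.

6.9376

∇J = (34x + 22y + 14, 22x + 44y + 46)
Step 1: at (1.5, 4), ∇J = (153, 255) → (1.5, 4) − 0.04·(153, 255) = (-4.62, -6.2)
Step 2: at (-4.62, -6.2), ∇J = (-279.48, -328.44) → (-4.62, -6.2) − 0.04·(-279.48, -328.44) = (6.5592, 6.9376)
y = 6.9376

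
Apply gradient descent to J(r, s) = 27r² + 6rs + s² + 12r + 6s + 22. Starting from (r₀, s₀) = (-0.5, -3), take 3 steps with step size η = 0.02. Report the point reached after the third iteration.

∇J = (54r + 6s + 12, 6r + 2s + 6)
(r₁, s₁) = (-0.5, -3) − 0.02·(-33, -3) = (0.16, -2.94)
(r₂, s₂) = (0.16, -2.94) − 0.02·(3, 1.08) = (0.1, -2.9616)
(r₃, s₃) = (0.1, -2.9616) − 0.02·(-0.3696, 0.6768) = (0.107392, -2.975136)

(0.107392, -2.975136)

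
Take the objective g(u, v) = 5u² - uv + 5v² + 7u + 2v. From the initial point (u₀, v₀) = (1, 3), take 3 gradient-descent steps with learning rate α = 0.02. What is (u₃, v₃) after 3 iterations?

∇g = (10u - v + 7, -u + 10v + 2)
(u₁, v₁) = (1, 3) − 0.02·(14, 31) = (0.72, 2.38)
(u₂, v₂) = (0.72, 2.38) − 0.02·(11.82, 25.08) = (0.4836, 1.8784)
(u₃, v₃) = (0.4836, 1.8784) − 0.02·(9.9576, 20.3004) = (0.284448, 1.472392)

(0.284448, 1.472392)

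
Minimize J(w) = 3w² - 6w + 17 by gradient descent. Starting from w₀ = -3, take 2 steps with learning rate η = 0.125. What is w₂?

J′(w) = 6w - 6
Step 1: J′(-3) = -24; w₁ = -3 − 0.125·(-24) = 0
Step 2: J′(0) = -6; w₂ = 0 − 0.125·(-6) = 0.75

0.75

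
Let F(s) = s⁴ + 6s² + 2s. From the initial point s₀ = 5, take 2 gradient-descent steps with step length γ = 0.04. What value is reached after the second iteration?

F′(s) = 4s³ + 12s + 2
s₁ = 5 − 0.04·562 = -17.48
s₂ = -17.48 − 0.04·(-21571.843968) = 845.39375872

845.39375872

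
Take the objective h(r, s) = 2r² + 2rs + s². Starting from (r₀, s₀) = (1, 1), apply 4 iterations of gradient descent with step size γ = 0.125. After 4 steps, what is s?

∇h = (4r + 2s, 2r + 2s)
(r₁, s₁) = (1, 1) − 0.125·(6, 4) = (0.25, 0.5)
(r₂, s₂) = (0.25, 0.5) − 0.125·(2, 1.5) = (0, 0.3125)
(r₃, s₃) = (0, 0.3125) − 0.125·(0.625, 0.625) = (-0.078125, 0.234375)
(r₄, s₄) = (-0.078125, 0.234375) − 0.125·(0.15625, 0.3125) = (-0.09765625, 0.1953125)
s = 0.1953125

0.1953125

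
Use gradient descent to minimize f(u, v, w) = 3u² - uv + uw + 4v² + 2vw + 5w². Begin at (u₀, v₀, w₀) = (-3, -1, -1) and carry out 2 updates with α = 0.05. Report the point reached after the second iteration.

∇f = (6u - v + w, -u + 8v + 2w, u + 2v + 10w)
Step 1: at (-3, -1, -1), ∇f = (-18, -7, -15) → (-3, -1, -1) − 0.05·(-18, -7, -15) = (-2.1, -0.65, -0.25)
Step 2: at (-2.1, -0.65, -0.25), ∇f = (-12.2, -3.6, -5.9) → (-2.1, -0.65, -0.25) − 0.05·(-12.2, -3.6, -5.9) = (-1.49, -0.47, 0.045)

(-1.49, -0.47, 0.045)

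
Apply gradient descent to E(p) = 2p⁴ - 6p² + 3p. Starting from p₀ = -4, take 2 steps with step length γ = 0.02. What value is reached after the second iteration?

-16.34506368

E′(p) = 8p³ - 12p + 3
p₁ = -4 − 0.02·(-461) = 5.22
p₂ = 5.22 − 0.02·1078.253184 = -16.34506368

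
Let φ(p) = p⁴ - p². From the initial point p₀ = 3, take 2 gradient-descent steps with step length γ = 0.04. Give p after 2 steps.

-0.96484608

φ′(p) = 4p³ - 2p
Step 1: φ′(3) = 102; p₁ = 3 − 0.04·102 = -1.08
Step 2: φ′(-1.08) = -2.878848; p₂ = -1.08 − 0.04·(-2.878848) = -0.96484608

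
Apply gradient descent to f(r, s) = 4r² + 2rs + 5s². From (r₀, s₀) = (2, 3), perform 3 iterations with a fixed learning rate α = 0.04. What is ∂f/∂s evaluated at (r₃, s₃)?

5.57632

∇f = (8r + 2s, 2r + 10s)
Step 1: at (2, 3), ∇f = (22, 34) → (2, 3) − 0.04·(22, 34) = (1.12, 1.64)
Step 2: at (1.12, 1.64), ∇f = (12.24, 18.64) → (1.12, 1.64) − 0.04·(12.24, 18.64) = (0.6304, 0.8944)
Step 3: at (0.6304, 0.8944), ∇f = (6.832, 10.2048) → (0.6304, 0.8944) − 0.04·(6.832, 10.2048) = (0.35712, 0.486208)
∂f/∂s at (0.35712, 0.486208) = 5.57632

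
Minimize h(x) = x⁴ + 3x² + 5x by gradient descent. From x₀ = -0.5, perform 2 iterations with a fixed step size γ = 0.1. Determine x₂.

h′(x) = 4x³ + 6x + 5
Step 1: h′(-0.5) = 1.5; x₁ = -0.5 − 0.1·1.5 = -0.65
Step 2: h′(-0.65) = 0.0015; x₂ = -0.65 − 0.1·0.0015 = -0.65015

-0.65015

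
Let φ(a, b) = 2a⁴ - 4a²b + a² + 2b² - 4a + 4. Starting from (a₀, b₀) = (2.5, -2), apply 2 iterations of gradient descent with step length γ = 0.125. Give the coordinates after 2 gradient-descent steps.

(6026.421875, 167.59375)

∇φ = (8a³ - 8ab + 2a - 4, -4a² + 4b)
(a₁, b₁) = (2.5, -2) − 0.125·(166, -33) = (-18.25, 2.125)
(a₂, b₂) = (-18.25, 2.125) − 0.125·(-48357.375, -1323.75) = (6026.421875, 167.59375)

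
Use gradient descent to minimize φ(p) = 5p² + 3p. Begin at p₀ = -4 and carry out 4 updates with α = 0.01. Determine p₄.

φ′(p) = 10p + 3
Step 1: φ′(-4) = -37; p₁ = -4 − 0.01·(-37) = -3.63
Step 2: φ′(-3.63) = -33.3; p₂ = -3.63 − 0.01·(-33.3) = -3.297
Step 3: φ′(-3.297) = -29.97; p₃ = -3.297 − 0.01·(-29.97) = -2.9973
Step 4: φ′(-2.9973) = -26.973; p₄ = -2.9973 − 0.01·(-26.973) = -2.72757

-2.72757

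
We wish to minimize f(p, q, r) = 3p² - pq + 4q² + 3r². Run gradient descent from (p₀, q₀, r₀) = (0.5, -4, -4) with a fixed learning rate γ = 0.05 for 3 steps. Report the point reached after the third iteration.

(-0.0805, -0.8511875, -1.372)

∇f = (6p - q, -p + 8q, 6r)
Step 1: at (0.5, -4, -4), ∇f = (7, -32.5, -24) → (0.5, -4, -4) − 0.05·(7, -32.5, -24) = (0.15, -2.375, -2.8)
Step 2: at (0.15, -2.375, -2.8), ∇f = (3.275, -19.15, -16.8) → (0.15, -2.375, -2.8) − 0.05·(3.275, -19.15, -16.8) = (-0.01375, -1.4175, -1.96)
Step 3: at (-0.01375, -1.4175, -1.96), ∇f = (1.335, -11.32625, -11.76) → (-0.01375, -1.4175, -1.96) − 0.05·(1.335, -11.32625, -11.76) = (-0.0805, -0.8511875, -1.372)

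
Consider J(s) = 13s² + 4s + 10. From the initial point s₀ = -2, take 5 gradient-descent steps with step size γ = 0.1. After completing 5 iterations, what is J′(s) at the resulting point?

503.31648

J′(s) = 26s + 4
s₁ = -2 − 0.1·(-48) = 2.8
s₂ = 2.8 − 0.1·76.8 = -4.88
s₃ = -4.88 − 0.1·(-122.88) = 7.408
s₄ = 7.408 − 0.1·196.608 = -12.2528
s₅ = -12.2528 − 0.1·(-314.5728) = 19.20448
J′(s) at (19.20448) = 503.31648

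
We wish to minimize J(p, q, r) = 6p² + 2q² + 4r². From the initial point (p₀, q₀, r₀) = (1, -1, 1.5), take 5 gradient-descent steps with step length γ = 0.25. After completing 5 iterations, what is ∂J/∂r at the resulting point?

-12

∇J = (12p, 4q, 8r)
(p₁, q₁, r₁) = (1, -1, 1.5) − 0.25·(12, -4, 12) = (-2, 0, -1.5)
(p₂, q₂, r₂) = (-2, 0, -1.5) − 0.25·(-24, 0, -12) = (4, 0, 1.5)
(p₃, q₃, r₃) = (4, 0, 1.5) − 0.25·(48, 0, 12) = (-8, 0, -1.5)
(p₄, q₄, r₄) = (-8, 0, -1.5) − 0.25·(-96, 0, -12) = (16, 0, 1.5)
(p₅, q₅, r₅) = (16, 0, 1.5) − 0.25·(192, 0, 12) = (-32, 0, -1.5)
∂J/∂r at (-32, 0, -1.5) = -12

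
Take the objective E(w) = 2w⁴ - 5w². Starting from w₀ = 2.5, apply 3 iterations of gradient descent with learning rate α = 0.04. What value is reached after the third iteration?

E′(w) = 8w³ - 10w
Step 1: E′(2.5) = 100; w₁ = 2.5 − 0.04·100 = -1.5
Step 2: E′(-1.5) = -12; w₂ = -1.5 − 0.04·(-12) = -1.02
Step 3: E′(-1.02) = 1.710336; w₃ = -1.02 − 0.04·1.710336 = -1.08841344

-1.08841344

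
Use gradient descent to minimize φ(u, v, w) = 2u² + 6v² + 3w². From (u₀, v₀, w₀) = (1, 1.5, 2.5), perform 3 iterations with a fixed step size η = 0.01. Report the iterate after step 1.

(0.96, 1.32, 2.35)

∇φ = (4u, 12v, 6w)
Step 1: at (1, 1.5, 2.5), ∇φ = (4, 18, 15) → (1, 1.5, 2.5) − 0.01·(4, 18, 15) = (0.96, 1.32, 2.35)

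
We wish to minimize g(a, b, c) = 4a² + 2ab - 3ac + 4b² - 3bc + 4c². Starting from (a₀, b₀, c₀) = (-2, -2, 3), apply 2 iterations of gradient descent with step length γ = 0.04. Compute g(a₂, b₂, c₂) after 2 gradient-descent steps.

∇g = (8a + 2b - 3c, 2a + 8b - 3c, -3a - 3b + 8c)
(a₁, b₁, c₁) = (-2, -2, 3) − 0.04·(-29, -29, 36) = (-0.84, -0.84, 1.56)
(a₂, b₂, c₂) = (-0.84, -0.84, 1.56) − 0.04·(-13.08, -13.08, 17.52) = (-0.3168, -0.3168, 0.8592)
g(-0.3168, -0.3168, 0.8592) = 5.58968832

5.58968832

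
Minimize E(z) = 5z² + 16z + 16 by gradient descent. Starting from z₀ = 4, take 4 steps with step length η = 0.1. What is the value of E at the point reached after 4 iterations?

3.2

E′(z) = 10z + 16
z₁ = 4 − 0.1·56 = -1.6
z₂ = -1.6 − 0.1·0 = -1.6
z₃ = -1.6 − 0.1·0 = -1.6
z₄ = -1.6 − 0.1·0 = -1.6
E(-1.6) = 3.2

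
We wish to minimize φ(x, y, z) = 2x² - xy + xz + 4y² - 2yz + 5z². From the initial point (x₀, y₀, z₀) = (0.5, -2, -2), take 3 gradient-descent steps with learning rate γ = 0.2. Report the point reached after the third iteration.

∇φ = (4x - y + z, -x + 8y - 2z, x - 2y + 10z)
(x₁, y₁, z₁) = (0.5, -2, -2) − 0.2·(2, -12.5, -15.5) = (0.1, 0.5, 1.1)
(x₂, y₂, z₂) = (0.1, 0.5, 1.1) − 0.2·(1, 1.7, 10.1) = (-0.1, 0.16, -0.92)
(x₃, y₃, z₃) = (-0.1, 0.16, -0.92) − 0.2·(-1.48, 3.22, -9.62) = (0.196, -0.484, 1.004)

(0.196, -0.484, 1.004)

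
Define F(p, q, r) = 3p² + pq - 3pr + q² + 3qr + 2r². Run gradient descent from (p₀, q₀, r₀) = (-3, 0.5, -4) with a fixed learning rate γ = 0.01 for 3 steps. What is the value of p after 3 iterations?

-2.8440595

∇F = (6p + q - 3r, p + 2q + 3r, -3p + 3q + 4r)
Step 1: at (-3, 0.5, -4), ∇F = (-5.5, -14, -5.5) → (-3, 0.5, -4) − 0.01·(-5.5, -14, -5.5) = (-2.945, 0.64, -3.945)
Step 2: at (-2.945, 0.64, -3.945), ∇F = (-5.195, -13.5, -5.025) → (-2.945, 0.64, -3.945) − 0.01·(-5.195, -13.5, -5.025) = (-2.89305, 0.775, -3.89475)
Step 3: at (-2.89305, 0.775, -3.89475), ∇F = (-4.89905, -13.0273, -4.57485) → (-2.89305, 0.775, -3.89475) − 0.01·(-4.89905, -13.0273, -4.57485) = (-2.8440595, 0.905273, -3.8490015)
p = -2.8440595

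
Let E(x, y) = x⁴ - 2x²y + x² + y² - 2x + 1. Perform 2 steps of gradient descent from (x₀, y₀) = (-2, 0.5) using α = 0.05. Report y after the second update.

0.774

∇E = (4x³ - 4xy + 2x - 2, -2x² + 2y)
Step 1: at (-2, 0.5), ∇E = (-34, -7) → (-2, 0.5) − 0.05·(-34, -7) = (-0.3, 0.85)
Step 2: at (-0.3, 0.85), ∇E = (-1.688, 1.52) → (-0.3, 0.85) − 0.05·(-1.688, 1.52) = (-0.2156, 0.774)
y = 0.774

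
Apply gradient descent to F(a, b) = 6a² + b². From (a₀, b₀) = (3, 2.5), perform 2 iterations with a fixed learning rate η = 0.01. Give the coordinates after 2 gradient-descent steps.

(2.3232, 2.401)

∇F = (12a, 2b)
Step 1: at (3, 2.5), ∇F = (36, 5) → (3, 2.5) − 0.01·(36, 5) = (2.64, 2.45)
Step 2: at (2.64, 2.45), ∇F = (31.68, 4.9) → (2.64, 2.45) − 0.01·(31.68, 4.9) = (2.3232, 2.401)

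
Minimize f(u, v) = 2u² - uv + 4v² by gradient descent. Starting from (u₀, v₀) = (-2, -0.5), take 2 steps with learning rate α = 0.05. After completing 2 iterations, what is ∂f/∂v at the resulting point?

-1.25

∇f = (4u - v, -u + 8v)
Step 1: at (-2, -0.5), ∇f = (-7.5, -2) → (-2, -0.5) − 0.05·(-7.5, -2) = (-1.625, -0.4)
Step 2: at (-1.625, -0.4), ∇f = (-6.1, -1.575) → (-1.625, -0.4) − 0.05·(-6.1, -1.575) = (-1.32, -0.32125)
∂f/∂v at (-1.32, -0.32125) = -1.25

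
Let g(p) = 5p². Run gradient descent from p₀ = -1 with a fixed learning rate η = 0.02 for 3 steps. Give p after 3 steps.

g′(p) = 10p
p₁ = -1 − 0.02·(-10) = -0.8
p₂ = -0.8 − 0.02·(-8) = -0.64
p₃ = -0.64 − 0.02·(-6.4) = -0.512

-0.512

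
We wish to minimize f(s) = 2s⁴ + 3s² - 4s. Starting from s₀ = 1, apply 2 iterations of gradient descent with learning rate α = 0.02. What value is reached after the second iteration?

f′(s) = 8s³ + 6s - 4
s₁ = 1 − 0.02·10 = 0.8
s₂ = 0.8 − 0.02·4.896 = 0.70208

0.70208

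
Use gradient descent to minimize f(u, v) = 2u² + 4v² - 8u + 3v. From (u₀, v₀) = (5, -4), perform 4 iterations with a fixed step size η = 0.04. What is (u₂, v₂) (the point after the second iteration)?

∇f = (4u - 8, 8v + 3)
(u₁, v₁) = (5, -4) − 0.04·(12, -29) = (4.52, -2.84)
(u₂, v₂) = (4.52, -2.84) − 0.04·(10.08, -19.72) = (4.1168, -2.0512)

(4.1168, -2.0512)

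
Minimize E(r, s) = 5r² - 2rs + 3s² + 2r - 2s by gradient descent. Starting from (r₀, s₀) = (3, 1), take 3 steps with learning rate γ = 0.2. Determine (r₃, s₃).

∇E = (10r - 2s + 2, -2r + 6s - 2)
(r₁, s₁) = (3, 1) − 0.2·(30, -2) = (-3, 1.4)
(r₂, s₂) = (-3, 1.4) − 0.2·(-30.8, 12.4) = (3.16, -1.08)
(r₃, s₃) = (3.16, -1.08) − 0.2·(35.76, -14.8) = (-3.992, 1.88)

(-3.992, 1.88)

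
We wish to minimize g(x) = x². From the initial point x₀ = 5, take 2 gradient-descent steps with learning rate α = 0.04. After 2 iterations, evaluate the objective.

17.909824

g′(x) = 2x
Step 1: g′(5) = 10; x₁ = 5 − 0.04·10 = 4.6
Step 2: g′(4.6) = 9.2; x₂ = 4.6 − 0.04·9.2 = 4.232
g(4.232) = 17.909824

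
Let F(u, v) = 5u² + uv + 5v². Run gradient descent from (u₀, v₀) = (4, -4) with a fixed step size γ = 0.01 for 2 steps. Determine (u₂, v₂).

(3.3124, -3.3124)

∇F = (10u + v, u + 10v)
Step 1: at (4, -4), ∇F = (36, -36) → (4, -4) − 0.01·(36, -36) = (3.64, -3.64)
Step 2: at (3.64, -3.64), ∇F = (32.76, -32.76) → (3.64, -3.64) − 0.01·(32.76, -32.76) = (3.3124, -3.3124)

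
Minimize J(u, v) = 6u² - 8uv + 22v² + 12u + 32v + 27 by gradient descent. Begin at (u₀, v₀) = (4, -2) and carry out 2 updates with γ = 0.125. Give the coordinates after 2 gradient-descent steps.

(10.25, -50)

∇J = (12u - 8v + 12, -8u + 44v + 32)
(u₁, v₁) = (4, -2) − 0.125·(76, -88) = (-5.5, 9)
(u₂, v₂) = (-5.5, 9) − 0.125·(-126, 472) = (10.25, -50)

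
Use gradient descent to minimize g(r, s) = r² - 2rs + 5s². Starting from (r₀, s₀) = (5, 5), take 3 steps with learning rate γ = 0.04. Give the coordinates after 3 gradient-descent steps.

∇g = (2r - 2s, -2r + 10s)
(r₁, s₁) = (5, 5) − 0.04·(0, 40) = (5, 3.4)
(r₂, s₂) = (5, 3.4) − 0.04·(3.2, 24) = (4.872, 2.44)
(r₃, s₃) = (4.872, 2.44) − 0.04·(4.864, 14.656) = (4.67744, 1.85376)

(4.67744, 1.85376)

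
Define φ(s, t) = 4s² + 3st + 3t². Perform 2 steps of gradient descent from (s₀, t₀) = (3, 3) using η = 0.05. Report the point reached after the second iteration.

∇φ = (8s + 3t, 3s + 6t)
(s₁, t₁) = (3, 3) − 0.05·(33, 27) = (1.35, 1.65)
(s₂, t₂) = (1.35, 1.65) − 0.05·(15.75, 13.95) = (0.5625, 0.9525)

(0.5625, 0.9525)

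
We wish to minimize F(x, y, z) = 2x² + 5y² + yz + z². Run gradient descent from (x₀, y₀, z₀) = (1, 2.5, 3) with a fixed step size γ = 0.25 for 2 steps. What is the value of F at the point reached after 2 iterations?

∇F = (4x, 10y + z, y + 2z)
Step 1: at (1, 2.5, 3), ∇F = (4, 28, 8.5) → (1, 2.5, 3) − 0.25·(4, 28, 8.5) = (0, -4.5, 0.875)
Step 2: at (0, -4.5, 0.875), ∇F = (0, -44.125, -2.75) → (0, -4.5, 0.875) − 0.25·(0, -44.125, -2.75) = (0, 6.53125, 1.5625)
F(0, 6.53125, 1.5625) = 225.9326171875

225.9326171875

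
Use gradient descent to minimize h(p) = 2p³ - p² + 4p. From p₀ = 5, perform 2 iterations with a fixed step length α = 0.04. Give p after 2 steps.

h′(p) = 6p² - 2p + 4
p₁ = 5 − 0.04·144 = -0.76
p₂ = -0.76 − 0.04·8.9856 = -1.119424

-1.119424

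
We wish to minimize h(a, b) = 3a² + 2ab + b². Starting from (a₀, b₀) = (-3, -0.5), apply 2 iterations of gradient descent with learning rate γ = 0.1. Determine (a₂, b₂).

(-0.48, 0.38)

∇h = (6a + 2b, 2a + 2b)
Step 1: at (-3, -0.5), ∇h = (-19, -7) → (-3, -0.5) − 0.1·(-19, -7) = (-1.1, 0.2)
Step 2: at (-1.1, 0.2), ∇h = (-6.2, -1.8) → (-1.1, 0.2) − 0.1·(-6.2, -1.8) = (-0.48, 0.38)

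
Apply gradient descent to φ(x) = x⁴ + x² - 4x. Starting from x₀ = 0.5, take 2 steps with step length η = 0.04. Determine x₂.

φ′(x) = 4x³ + 2x - 4
Step 1: φ′(0.5) = -2.5; x₁ = 0.5 − 0.04·(-2.5) = 0.6
Step 2: φ′(0.6) = -1.936; x₂ = 0.6 − 0.04·(-1.936) = 0.67744

0.67744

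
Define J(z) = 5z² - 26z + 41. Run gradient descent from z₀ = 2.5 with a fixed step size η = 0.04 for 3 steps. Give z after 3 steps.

J′(z) = 10z - 26
Step 1: J′(2.5) = -1; z₁ = 2.5 − 0.04·(-1) = 2.54
Step 2: J′(2.54) = -0.6; z₂ = 2.54 − 0.04·(-0.6) = 2.564
Step 3: J′(2.564) = -0.36; z₃ = 2.564 − 0.04·(-0.36) = 2.5784

2.5784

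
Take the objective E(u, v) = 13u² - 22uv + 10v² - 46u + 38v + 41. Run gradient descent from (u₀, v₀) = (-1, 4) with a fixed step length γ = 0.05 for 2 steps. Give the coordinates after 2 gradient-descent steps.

(-3.1, 5.8)

∇E = (26u - 22v - 46, -22u + 20v + 38)
Step 1: at (-1, 4), ∇E = (-160, 140) → (-1, 4) − 0.05·(-160, 140) = (7, -3)
Step 2: at (7, -3), ∇E = (202, -176) → (7, -3) − 0.05·(202, -176) = (-3.1, 5.8)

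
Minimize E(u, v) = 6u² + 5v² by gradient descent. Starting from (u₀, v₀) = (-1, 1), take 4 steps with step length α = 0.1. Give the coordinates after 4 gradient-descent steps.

(-0.0016, 0)

∇E = (12u, 10v)
Step 1: at (-1, 1), ∇E = (-12, 10) → (-1, 1) − 0.1·(-12, 10) = (0.2, 0)
Step 2: at (0.2, 0), ∇E = (2.4, 0) → (0.2, 0) − 0.1·(2.4, 0) = (-0.04, 0)
Step 3: at (-0.04, 0), ∇E = (-0.48, 0) → (-0.04, 0) − 0.1·(-0.48, 0) = (0.008, 0)
Step 4: at (0.008, 0), ∇E = (0.096, 0) → (0.008, 0) − 0.1·(0.096, 0) = (-0.0016, 0)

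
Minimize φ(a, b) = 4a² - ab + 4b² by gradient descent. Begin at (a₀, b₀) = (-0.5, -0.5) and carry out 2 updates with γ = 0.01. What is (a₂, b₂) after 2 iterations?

∇φ = (8a - b, -a + 8b)
(a₁, b₁) = (-0.5, -0.5) − 0.01·(-3.5, -3.5) = (-0.465, -0.465)
(a₂, b₂) = (-0.465, -0.465) − 0.01·(-3.255, -3.255) = (-0.43245, -0.43245)

(-0.43245, -0.43245)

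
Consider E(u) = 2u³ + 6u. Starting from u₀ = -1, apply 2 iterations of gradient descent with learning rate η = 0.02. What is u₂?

-1.544512

E′(u) = 6u² + 6
Step 1: E′(-1) = 12; u₁ = -1 − 0.02·12 = -1.24
Step 2: E′(-1.24) = 15.2256; u₂ = -1.24 − 0.02·15.2256 = -1.544512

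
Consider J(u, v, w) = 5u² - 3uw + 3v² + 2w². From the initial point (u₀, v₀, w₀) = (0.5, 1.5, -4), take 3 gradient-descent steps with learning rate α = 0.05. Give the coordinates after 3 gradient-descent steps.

∇J = (10u - 3w, 6v, -3u + 4w)
Step 1: at (0.5, 1.5, -4), ∇J = (17, 9, -17.5) → (0.5, 1.5, -4) − 0.05·(17, 9, -17.5) = (-0.35, 1.05, -3.125)
Step 2: at (-0.35, 1.05, -3.125), ∇J = (5.875, 6.3, -11.45) → (-0.35, 1.05, -3.125) − 0.05·(5.875, 6.3, -11.45) = (-0.64375, 0.735, -2.5525)
Step 3: at (-0.64375, 0.735, -2.5525), ∇J = (1.22, 4.41, -8.27875) → (-0.64375, 0.735, -2.5525) − 0.05·(1.22, 4.41, -8.27875) = (-0.70475, 0.5145, -2.1385625)

(-0.70475, 0.5145, -2.1385625)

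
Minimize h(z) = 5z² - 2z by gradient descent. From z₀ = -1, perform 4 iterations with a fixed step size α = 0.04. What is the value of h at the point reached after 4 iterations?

-0.079067648

h′(z) = 10z - 2
Step 1: h′(-1) = -12; z₁ = -1 − 0.04·(-12) = -0.52
Step 2: h′(-0.52) = -7.2; z₂ = -0.52 − 0.04·(-7.2) = -0.232
Step 3: h′(-0.232) = -4.32; z₃ = -0.232 − 0.04·(-4.32) = -0.0592
Step 4: h′(-0.0592) = -2.592; z₄ = -0.0592 − 0.04·(-2.592) = 0.04448
h(0.04448) = -0.079067648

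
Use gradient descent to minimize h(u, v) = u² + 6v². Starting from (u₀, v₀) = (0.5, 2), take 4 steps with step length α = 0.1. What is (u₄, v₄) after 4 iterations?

∇h = (2u, 12v)
Step 1: at (0.5, 2), ∇h = (1, 24) → (0.5, 2) − 0.1·(1, 24) = (0.4, -0.4)
Step 2: at (0.4, -0.4), ∇h = (0.8, -4.8) → (0.4, -0.4) − 0.1·(0.8, -4.8) = (0.32, 0.08)
Step 3: at (0.32, 0.08), ∇h = (0.64, 0.96) → (0.32, 0.08) − 0.1·(0.64, 0.96) = (0.256, -0.016)
Step 4: at (0.256, -0.016), ∇h = (0.512, -0.192) → (0.256, -0.016) − 0.1·(0.512, -0.192) = (0.2048, 0.0032)

(0.2048, 0.0032)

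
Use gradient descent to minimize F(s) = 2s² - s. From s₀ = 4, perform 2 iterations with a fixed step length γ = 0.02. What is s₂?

F′(s) = 4s - 1
s₁ = 4 − 0.02·15 = 3.7
s₂ = 3.7 − 0.02·13.8 = 3.424

3.424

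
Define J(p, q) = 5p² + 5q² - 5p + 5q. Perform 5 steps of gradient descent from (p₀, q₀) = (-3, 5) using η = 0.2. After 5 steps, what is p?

4

∇J = (10p - 5, 10q + 5)
(p₁, q₁) = (-3, 5) − 0.2·(-35, 55) = (4, -6)
(p₂, q₂) = (4, -6) − 0.2·(35, -55) = (-3, 5)
(p₃, q₃) = (-3, 5) − 0.2·(-35, 55) = (4, -6)
(p₄, q₄) = (4, -6) − 0.2·(35, -55) = (-3, 5)
(p₅, q₅) = (-3, 5) − 0.2·(-35, 55) = (4, -6)
p = 4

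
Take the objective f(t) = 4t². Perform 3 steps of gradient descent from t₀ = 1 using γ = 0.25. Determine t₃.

f′(t) = 8t
Step 1: f′(1) = 8; t₁ = 1 − 0.25·8 = -1
Step 2: f′(-1) = -8; t₂ = -1 − 0.25·(-8) = 1
Step 3: f′(1) = 8; t₃ = 1 − 0.25·8 = -1

-1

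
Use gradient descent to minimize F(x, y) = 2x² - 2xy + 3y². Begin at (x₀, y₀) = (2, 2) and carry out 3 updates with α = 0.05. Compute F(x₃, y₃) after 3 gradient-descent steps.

4.3935

∇F = (4x - 2y, -2x + 6y)
Step 1: at (2, 2), ∇F = (4, 8) → (2, 2) − 0.05·(4, 8) = (1.8, 1.6)
Step 2: at (1.8, 1.6), ∇F = (4, 6) → (1.8, 1.6) − 0.05·(4, 6) = (1.6, 1.3)
Step 3: at (1.6, 1.3), ∇F = (3.8, 4.6) → (1.6, 1.3) − 0.05·(3.8, 4.6) = (1.41, 1.07)
F(1.41, 1.07) = 4.3935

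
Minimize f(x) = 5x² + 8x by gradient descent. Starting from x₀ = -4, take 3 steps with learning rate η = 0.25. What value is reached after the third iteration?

10

f′(x) = 10x + 8
Step 1: f′(-4) = -32; x₁ = -4 − 0.25·(-32) = 4
Step 2: f′(4) = 48; x₂ = 4 − 0.25·48 = -8
Step 3: f′(-8) = -72; x₃ = -8 − 0.25·(-72) = 10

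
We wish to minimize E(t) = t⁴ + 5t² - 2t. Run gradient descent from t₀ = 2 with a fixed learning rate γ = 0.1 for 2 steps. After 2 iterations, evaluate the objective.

15224

E′(t) = 4t³ + 10t - 2
Step 1: E′(2) = 50; t₁ = 2 − 0.1·50 = -3
Step 2: E′(-3) = -140; t₂ = -3 − 0.1·(-140) = 11
E(11) = 15224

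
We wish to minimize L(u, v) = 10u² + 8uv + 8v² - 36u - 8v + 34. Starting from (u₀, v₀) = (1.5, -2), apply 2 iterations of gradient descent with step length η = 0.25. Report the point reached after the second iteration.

∇L = (20u + 8v - 36, 8u + 16v - 8)
(u₁, v₁) = (1.5, -2) − 0.25·(-22, -28) = (7, 5)
(u₂, v₂) = (7, 5) − 0.25·(144, 128) = (-29, -27)

(-29, -27)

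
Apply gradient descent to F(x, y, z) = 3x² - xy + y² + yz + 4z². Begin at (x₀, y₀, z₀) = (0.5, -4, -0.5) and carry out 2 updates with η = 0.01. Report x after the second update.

0.3651

∇F = (6x - y, -x + 2y + z, y + 8z)
Step 1: at (0.5, -4, -0.5), ∇F = (7, -9, -8) → (0.5, -4, -0.5) − 0.01·(7, -9, -8) = (0.43, -3.91, -0.42)
Step 2: at (0.43, -3.91, -0.42), ∇F = (6.49, -8.67, -7.27) → (0.43, -3.91, -0.42) − 0.01·(6.49, -8.67, -7.27) = (0.3651, -3.8233, -0.3473)
x = 0.3651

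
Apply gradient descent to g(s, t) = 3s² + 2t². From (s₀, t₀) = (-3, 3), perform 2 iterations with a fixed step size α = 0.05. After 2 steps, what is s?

-1.47

∇g = (6s, 4t)
(s₁, t₁) = (-3, 3) − 0.05·(-18, 12) = (-2.1, 2.4)
(s₂, t₂) = (-2.1, 2.4) − 0.05·(-12.6, 9.6) = (-1.47, 1.92)
s = -1.47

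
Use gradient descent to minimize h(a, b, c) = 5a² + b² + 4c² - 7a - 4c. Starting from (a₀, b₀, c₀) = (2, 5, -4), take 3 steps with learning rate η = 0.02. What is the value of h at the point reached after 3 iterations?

∇h = (10a - 7, 2b, 8c - 4)
(a₁, b₁, c₁) = (2, 5, -4) − 0.02·(13, 10, -36) = (1.74, 4.8, -3.28)
(a₂, b₂, c₂) = (1.74, 4.8, -3.28) − 0.02·(10.4, 9.6, -30.24) = (1.532, 4.608, -2.6752)
(a₃, b₃, c₃) = (1.532, 4.608, -2.6752) − 0.02·(8.32, 9.216, -25.4016) = (1.3656, 4.42368, -2.167168)
h(1.3656, 4.42368, -2.167168) = 46.789202103296

46.789202103296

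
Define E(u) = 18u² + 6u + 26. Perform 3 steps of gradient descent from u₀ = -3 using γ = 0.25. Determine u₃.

E′(u) = 36u + 6
Step 1: E′(-3) = -102; u₁ = -3 − 0.25·(-102) = 22.5
Step 2: E′(22.5) = 816; u₂ = 22.5 − 0.25·816 = -181.5
Step 3: E′(-181.5) = -6528; u₃ = -181.5 − 0.25·(-6528) = 1450.5

1450.5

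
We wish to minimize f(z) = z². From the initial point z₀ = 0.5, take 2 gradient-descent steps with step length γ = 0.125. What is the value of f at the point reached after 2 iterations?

0.0791015625

f′(z) = 2z
Step 1: f′(0.5) = 1; z₁ = 0.5 − 0.125·1 = 0.375
Step 2: f′(0.375) = 0.75; z₂ = 0.375 − 0.125·0.75 = 0.28125
f(0.28125) = 0.0791015625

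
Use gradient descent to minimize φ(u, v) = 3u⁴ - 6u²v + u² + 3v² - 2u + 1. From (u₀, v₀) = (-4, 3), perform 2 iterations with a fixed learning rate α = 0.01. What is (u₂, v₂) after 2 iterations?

∇φ = (12u³ - 12uv + 2u - 2, -6u² + 6v)
(u₁, v₁) = (-4, 3) − 0.01·(-634, -78) = (2.34, 3.78)
(u₂, v₂) = (2.34, 3.78) − 0.01·(50.292448, -10.1736) = (1.83707552, 3.881736)

(1.83707552, 3.881736)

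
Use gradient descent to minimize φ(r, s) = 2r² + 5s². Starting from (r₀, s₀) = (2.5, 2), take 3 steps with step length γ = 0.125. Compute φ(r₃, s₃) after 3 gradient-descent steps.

∇φ = (4r, 10s)
(r₁, s₁) = (2.5, 2) − 0.125·(10, 20) = (1.25, -0.5)
(r₂, s₂) = (1.25, -0.5) − 0.125·(5, -5) = (0.625, 0.125)
(r₃, s₃) = (0.625, 0.125) − 0.125·(2.5, 1.25) = (0.3125, -0.03125)
φ(0.3125, -0.03125) = 0.2001953125

0.2001953125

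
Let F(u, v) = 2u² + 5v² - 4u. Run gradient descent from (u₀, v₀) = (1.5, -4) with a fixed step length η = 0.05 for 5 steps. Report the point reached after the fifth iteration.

∇F = (4u - 4, 10v)
(u₁, v₁) = (1.5, -4) − 0.05·(2, -40) = (1.4, -2)
(u₂, v₂) = (1.4, -2) − 0.05·(1.6, -20) = (1.32, -1)
(u₃, v₃) = (1.32, -1) − 0.05·(1.28, -10) = (1.256, -0.5)
(u₄, v₄) = (1.256, -0.5) − 0.05·(1.024, -5) = (1.2048, -0.25)
(u₅, v₅) = (1.2048, -0.25) − 0.05·(0.8192, -2.5) = (1.16384, -0.125)

(1.16384, -0.125)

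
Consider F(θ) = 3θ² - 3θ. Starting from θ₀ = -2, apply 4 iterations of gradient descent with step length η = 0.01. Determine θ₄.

-1.4518724

F′(θ) = 6θ - 3
Step 1: F′(-2) = -15; θ₁ = -2 − 0.01·(-15) = -1.85
Step 2: F′(-1.85) = -14.1; θ₂ = -1.85 − 0.01·(-14.1) = -1.709
Step 3: F′(-1.709) = -13.254; θ₃ = -1.709 − 0.01·(-13.254) = -1.57646
Step 4: F′(-1.57646) = -12.45876; θ₄ = -1.57646 − 0.01·(-12.45876) = -1.4518724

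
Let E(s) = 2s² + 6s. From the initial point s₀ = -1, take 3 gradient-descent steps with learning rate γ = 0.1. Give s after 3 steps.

-1.392

E′(s) = 4s + 6
s₁ = -1 − 0.1·2 = -1.2
s₂ = -1.2 − 0.1·1.2 = -1.32
s₃ = -1.32 − 0.1·0.72 = -1.392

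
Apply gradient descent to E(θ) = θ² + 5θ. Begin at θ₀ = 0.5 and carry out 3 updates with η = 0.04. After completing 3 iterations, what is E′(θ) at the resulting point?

4.672128

E′(θ) = 2θ + 5
Step 1: E′(0.5) = 6; θ₁ = 0.5 − 0.04·6 = 0.26
Step 2: E′(0.26) = 5.52; θ₂ = 0.26 − 0.04·5.52 = 0.0392
Step 3: E′(0.0392) = 5.0784; θ₃ = 0.0392 − 0.04·5.0784 = -0.163936
E′(θ) at (-0.163936) = 4.672128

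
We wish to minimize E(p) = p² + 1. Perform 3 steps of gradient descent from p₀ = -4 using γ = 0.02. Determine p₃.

-3.538944

E′(p) = 2p
Step 1: E′(-4) = -8; p₁ = -4 − 0.02·(-8) = -3.84
Step 2: E′(-3.84) = -7.68; p₂ = -3.84 − 0.02·(-7.68) = -3.6864
Step 3: E′(-3.6864) = -7.3728; p₃ = -3.6864 − 0.02·(-7.3728) = -3.538944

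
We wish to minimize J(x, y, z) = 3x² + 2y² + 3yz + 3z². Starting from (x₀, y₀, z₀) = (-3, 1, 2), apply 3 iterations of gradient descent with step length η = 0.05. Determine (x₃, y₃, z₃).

∇J = (6x, 4y + 3z, 3y + 6z)
Step 1: at (-3, 1, 2), ∇J = (-18, 10, 15) → (-3, 1, 2) − 0.05·(-18, 10, 15) = (-2.1, 0.5, 1.25)
Step 2: at (-2.1, 0.5, 1.25), ∇J = (-12.6, 5.75, 9) → (-2.1, 0.5, 1.25) − 0.05·(-12.6, 5.75, 9) = (-1.47, 0.2125, 0.8)
Step 3: at (-1.47, 0.2125, 0.8), ∇J = (-8.82, 3.25, 5.4375) → (-1.47, 0.2125, 0.8) − 0.05·(-8.82, 3.25, 5.4375) = (-1.029, 0.05, 0.528125)

(-1.029, 0.05, 0.528125)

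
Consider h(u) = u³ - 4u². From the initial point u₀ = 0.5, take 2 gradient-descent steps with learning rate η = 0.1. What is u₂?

h′(u) = 3u² - 8u
Step 1: h′(0.5) = -3.25; u₁ = 0.5 − 0.1·(-3.25) = 0.825
Step 2: h′(0.825) = -4.558125; u₂ = 0.825 − 0.1·(-4.558125) = 1.2808125

1.2808125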